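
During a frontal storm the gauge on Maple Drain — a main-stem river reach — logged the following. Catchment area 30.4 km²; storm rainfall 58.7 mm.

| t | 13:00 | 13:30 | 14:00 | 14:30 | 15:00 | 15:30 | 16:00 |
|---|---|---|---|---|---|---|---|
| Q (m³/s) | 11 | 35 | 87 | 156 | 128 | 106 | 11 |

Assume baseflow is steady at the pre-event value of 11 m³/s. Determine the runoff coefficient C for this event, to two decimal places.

ΣQ_DR = 457.0 m³/s; V = ΣQ_DR·Δt = 8.226 × 10^5 m³.
Runoff depth d = V / A = 27.06 mm.
C = d / P = 27.06 / 58.7 = 0.46.

C ≈ 0.46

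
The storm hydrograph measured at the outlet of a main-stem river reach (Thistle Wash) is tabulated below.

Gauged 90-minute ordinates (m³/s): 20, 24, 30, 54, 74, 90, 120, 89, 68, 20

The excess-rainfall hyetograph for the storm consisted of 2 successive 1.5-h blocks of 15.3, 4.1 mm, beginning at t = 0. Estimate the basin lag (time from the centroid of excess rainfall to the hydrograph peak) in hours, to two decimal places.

t_L ≈ 7.93 h

Centroid of excess rainfall: t_c = Σ P_i·t̄_i / ΣP_i = 1.0670 h (block centres at 0.75, 2.25 h).
Hydrograph peak occurs at t = 9 h, so basin lag t_L = 9 − 1.0670 = 7.93 h.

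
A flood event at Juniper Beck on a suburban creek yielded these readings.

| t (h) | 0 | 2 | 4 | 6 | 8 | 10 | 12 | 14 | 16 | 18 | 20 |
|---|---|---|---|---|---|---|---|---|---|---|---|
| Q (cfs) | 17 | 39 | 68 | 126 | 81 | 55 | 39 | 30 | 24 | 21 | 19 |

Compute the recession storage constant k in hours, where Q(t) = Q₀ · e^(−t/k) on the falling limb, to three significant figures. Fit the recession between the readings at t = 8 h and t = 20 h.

On the falling limb, Q drops from 81 to 19 cfs between t = 8 h and t = 20 h (Δt = 12 h).
k = −Δt / ln(Q₂/Q₁) = −12 / ln(19/81) = 8.28 h.

k ≈ 8.28 h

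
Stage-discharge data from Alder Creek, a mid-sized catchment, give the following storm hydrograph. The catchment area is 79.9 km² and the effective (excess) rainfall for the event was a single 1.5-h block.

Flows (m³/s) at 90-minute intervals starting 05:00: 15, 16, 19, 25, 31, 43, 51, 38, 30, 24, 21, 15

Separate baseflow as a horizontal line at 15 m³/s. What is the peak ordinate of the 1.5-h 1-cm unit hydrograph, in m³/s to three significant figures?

Direct runoff: 0.0, 1.0, 4.0, 10.0, 16.0, 28.0, 36.0, 23.0, 15.0, 9.0, 6.0, 0.0 m³/s; ΣQ_DR = 148.0 m³/s, peak = 36.0 m³/s.
Runoff depth d = ΣQ_DR·Δt / A = 148.0 × 5400 / (79.9 km²) = 10.00 mm.
The 1-cm UH is the DRH scaled by (10 mm)/d, so U_p = 36.0 × 10/10.00 = 36.0 m³/s.

U_p ≈ 36.0 m³/s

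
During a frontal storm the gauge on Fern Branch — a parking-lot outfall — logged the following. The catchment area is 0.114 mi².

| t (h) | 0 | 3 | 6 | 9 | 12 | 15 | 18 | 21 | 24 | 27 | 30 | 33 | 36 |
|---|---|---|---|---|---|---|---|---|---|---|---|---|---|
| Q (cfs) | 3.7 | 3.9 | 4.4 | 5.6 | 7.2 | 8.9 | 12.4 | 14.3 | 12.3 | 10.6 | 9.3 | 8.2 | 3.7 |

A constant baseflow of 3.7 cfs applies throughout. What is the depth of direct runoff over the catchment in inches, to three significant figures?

d ≈ 2.30 in

Direct runoff: 0.0, 0.2, 0.7, 1.9, 3.5, 5.2, 8.7, 10.6, 8.6, 6.9, 5.6, 4.5, 0.0 cfs; ΣQ_DR = 56.40 cfs.
V = ΣQ_DR · Δt = 56.40 × 10800 s = 6.091 × 10^5 ft³.
Over A = 0.114 mi², depth = V / A = 2.30 in.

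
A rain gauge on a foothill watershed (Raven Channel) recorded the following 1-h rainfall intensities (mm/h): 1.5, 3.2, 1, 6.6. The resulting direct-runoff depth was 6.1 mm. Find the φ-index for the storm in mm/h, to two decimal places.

Only the 2 blocks with intensity above φ contribute runoff: 3.2, 6.6 mm/h.
Σ(I−φ)·Δt = d  ⇒  (3.2+6.6 − 2φ)·1 = 6.1
φ = (9.800 − 6.1/1) / 2 = 1.85 mm/h.

φ ≈ 1.85 mm/h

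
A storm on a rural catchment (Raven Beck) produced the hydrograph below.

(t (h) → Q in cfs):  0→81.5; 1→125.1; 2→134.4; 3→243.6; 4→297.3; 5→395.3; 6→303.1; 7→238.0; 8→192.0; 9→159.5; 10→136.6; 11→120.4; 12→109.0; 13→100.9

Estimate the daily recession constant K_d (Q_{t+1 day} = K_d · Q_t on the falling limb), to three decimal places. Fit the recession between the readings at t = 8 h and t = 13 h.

K_d ≈ 0.046

Between t = 8 h and t = 13 h the flow falls from 192.0 to 100.9 cfs over 5×1 h = 5 h.
Per-interval ratio K = (100.9/192.0)^(1/5) = 0.8793; K_d = K^(24/1) = 0.046.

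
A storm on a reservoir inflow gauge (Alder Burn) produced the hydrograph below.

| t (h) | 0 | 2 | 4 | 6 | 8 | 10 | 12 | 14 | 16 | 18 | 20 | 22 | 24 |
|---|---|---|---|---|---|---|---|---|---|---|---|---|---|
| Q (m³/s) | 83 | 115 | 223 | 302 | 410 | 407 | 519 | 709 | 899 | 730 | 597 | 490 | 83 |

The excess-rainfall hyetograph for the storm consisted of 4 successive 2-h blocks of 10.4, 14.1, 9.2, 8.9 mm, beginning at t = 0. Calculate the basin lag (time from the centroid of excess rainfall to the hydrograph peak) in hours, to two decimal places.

Centroid of excess rainfall: t_c = Σ P_i·t̄_i / ΣP_i = 3.7793 h (block centres at 1, 3, 5, 7 h).
Hydrograph peak occurs at t = 16 h, so basin lag t_L = 16 − 3.7793 = 12.22 h.

t_L ≈ 12.22 h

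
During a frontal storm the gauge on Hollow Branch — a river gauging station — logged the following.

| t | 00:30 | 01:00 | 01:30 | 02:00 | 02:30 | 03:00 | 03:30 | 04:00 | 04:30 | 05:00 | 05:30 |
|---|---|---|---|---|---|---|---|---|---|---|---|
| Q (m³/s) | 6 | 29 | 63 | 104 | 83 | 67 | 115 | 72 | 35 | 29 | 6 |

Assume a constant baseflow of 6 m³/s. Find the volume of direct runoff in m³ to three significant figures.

V ≈ 9.77 × 10^5 m³

Direct-runoff ordinates (Q − Q_b): 0.0, 23.0, 57.0, 98.0, 77.0, 61.0, 109.0, 66.0, 29.0, 23.0, 0.0 m³/s.
ΣQ_DR = 543.0 m³/s.
With Δt = 0.5 h = 1800 s, V = ΣQ_DR · Δt = 543.0 × 1800 = 9.77 × 10^5 m³.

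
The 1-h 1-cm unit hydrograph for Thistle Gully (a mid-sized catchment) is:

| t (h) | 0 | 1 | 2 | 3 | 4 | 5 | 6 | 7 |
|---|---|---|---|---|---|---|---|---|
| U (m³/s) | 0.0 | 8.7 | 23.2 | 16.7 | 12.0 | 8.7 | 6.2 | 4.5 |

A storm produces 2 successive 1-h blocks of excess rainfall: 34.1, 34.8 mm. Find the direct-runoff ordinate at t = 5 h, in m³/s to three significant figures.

Q ≈ 71.4 m³/s

By discrete convolution, Q_j = Σ (P_i / 10 mm) · U_{j−i}.
At t = 5 h (j=5): Q = (34.1/10)·8.7 + (34.8/10)·12.0 = 71.4 m³/s.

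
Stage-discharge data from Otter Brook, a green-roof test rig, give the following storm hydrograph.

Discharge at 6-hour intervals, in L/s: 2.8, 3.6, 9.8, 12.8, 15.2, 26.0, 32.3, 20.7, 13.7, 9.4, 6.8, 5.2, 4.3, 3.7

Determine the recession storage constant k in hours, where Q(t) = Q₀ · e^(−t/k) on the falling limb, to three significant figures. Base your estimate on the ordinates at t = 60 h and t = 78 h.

On the falling limb, Q drops from 6.8 to 3.7 L/s between t = 60 h and t = 78 h (Δt = 18 h).
k = −Δt / ln(Q₂/Q₁) = −18 / ln(3.7/6.8) = 29.6 h.

k ≈ 29.6 h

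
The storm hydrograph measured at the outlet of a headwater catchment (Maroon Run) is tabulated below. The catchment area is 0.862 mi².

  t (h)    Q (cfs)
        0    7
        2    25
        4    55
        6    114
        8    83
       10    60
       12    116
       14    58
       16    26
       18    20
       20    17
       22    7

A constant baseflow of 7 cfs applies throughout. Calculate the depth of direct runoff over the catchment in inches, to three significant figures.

d ≈ 1.81 in

Direct runoff: 0.0, 18.0, 48.0, 107.0, 76.0, 53.0, 109.0, 51.0, 19.0, 13.0, 10.0, 0.0 cfs; ΣQ_DR = 504.0 cfs.
V = ΣQ_DR · Δt = 504.0 × 7200 s = 3.629 × 10^6 ft³.
Over A = 0.862 mi², depth = V / A = 1.81 in.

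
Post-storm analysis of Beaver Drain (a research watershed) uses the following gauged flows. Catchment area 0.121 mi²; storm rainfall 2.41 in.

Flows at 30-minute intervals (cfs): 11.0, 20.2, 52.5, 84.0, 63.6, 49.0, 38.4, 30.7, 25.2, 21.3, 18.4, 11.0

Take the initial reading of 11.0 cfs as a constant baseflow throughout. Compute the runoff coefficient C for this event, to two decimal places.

ΣQ_DR = 293.3 cfs; V = ΣQ_DR·Δt = 5.279 × 10^5 ft³.
Runoff depth d = V / A = 1.878 in.
C = d / P = 1.878 / 2.41 = 0.78.

C ≈ 0.78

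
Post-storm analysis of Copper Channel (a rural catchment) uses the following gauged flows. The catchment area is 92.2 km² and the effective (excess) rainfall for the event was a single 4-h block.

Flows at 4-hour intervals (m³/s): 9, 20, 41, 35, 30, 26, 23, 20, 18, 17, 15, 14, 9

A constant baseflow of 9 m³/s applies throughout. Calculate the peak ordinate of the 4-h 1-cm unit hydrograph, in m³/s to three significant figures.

Direct runoff: 0.0, 11.0, 32.0, 26.0, 21.0, 17.0, 14.0, 11.0, 9.0, 8.0, 6.0, 5.0, 0.0 m³/s; ΣQ_DR = 160.0 m³/s, peak = 32.0 m³/s.
Runoff depth d = ΣQ_DR·Δt / A = 160.0 × 14400 / (92.2 km²) = 24.99 mm.
The 1-cm UH is the DRH scaled by (10 mm)/d, so U_p = 32.0 × 10/24.99 = 12.8 m³/s.

U_p ≈ 12.8 m³/s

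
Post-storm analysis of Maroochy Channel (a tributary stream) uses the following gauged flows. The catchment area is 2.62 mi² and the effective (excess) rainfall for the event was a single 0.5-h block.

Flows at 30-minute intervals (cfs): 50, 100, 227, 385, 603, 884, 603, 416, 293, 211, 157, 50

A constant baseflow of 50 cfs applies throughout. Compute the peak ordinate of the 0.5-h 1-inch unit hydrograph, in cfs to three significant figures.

U_p ≈ 835 cfs

Direct runoff: 0.0, 50.0, 177.0, 335.0, 553.0, 834.0, 553.0, 366.0, 243.0, 161.0, 107.0, 0.0 cfs; ΣQ_DR = 3379 cfs, peak = 834.0 cfs.
Runoff depth d = ΣQ_DR·Δt / A = 3379 × 1800 / (2.62 mi²) = 0.9992 in.
The 1-inch UH is the DRH scaled by (1 in)/d, so U_p = 834.0 × 1/0.9992 = 835 cfs.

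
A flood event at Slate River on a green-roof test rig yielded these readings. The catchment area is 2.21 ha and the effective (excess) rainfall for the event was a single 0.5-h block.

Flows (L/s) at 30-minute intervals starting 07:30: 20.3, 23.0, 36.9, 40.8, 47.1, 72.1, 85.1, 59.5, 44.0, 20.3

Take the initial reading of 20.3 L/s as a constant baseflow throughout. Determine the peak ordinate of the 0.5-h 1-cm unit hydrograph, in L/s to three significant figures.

Direct runoff: 0.0, 2.7, 16.6, 20.5, 26.8, 51.8, 64.8, 39.2, 23.7, 0.0 L/s; ΣQ_DR = 246.1 L/s, peak = 64.8 L/s.
Runoff depth d = ΣQ_DR·Δt / A = 246.1 × 1800 / (2.21 ha) = 20.04 mm.
The 1-cm UH is the DRH scaled by (10 mm)/d, so U_p = 64.8 × 10/20.04 = 32.3 L/s.

U_p ≈ 32.3 L/s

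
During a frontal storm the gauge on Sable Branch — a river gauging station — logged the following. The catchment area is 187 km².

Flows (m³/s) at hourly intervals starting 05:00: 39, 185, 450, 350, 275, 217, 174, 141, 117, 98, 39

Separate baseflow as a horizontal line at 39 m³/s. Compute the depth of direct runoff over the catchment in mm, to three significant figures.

d ≈ 31.9 mm

Direct runoff: 0.0, 146.0, 411.0, 311.0, 236.0, 178.0, 135.0, 102.0, 78.0, 59.0, 0.0 m³/s; ΣQ_DR = 1656 m³/s.
V = ΣQ_DR · Δt = 1656 × 3600 s = 5.962 × 10^6 m³.
Over A = 187 km², depth = V / A = 31.9 mm.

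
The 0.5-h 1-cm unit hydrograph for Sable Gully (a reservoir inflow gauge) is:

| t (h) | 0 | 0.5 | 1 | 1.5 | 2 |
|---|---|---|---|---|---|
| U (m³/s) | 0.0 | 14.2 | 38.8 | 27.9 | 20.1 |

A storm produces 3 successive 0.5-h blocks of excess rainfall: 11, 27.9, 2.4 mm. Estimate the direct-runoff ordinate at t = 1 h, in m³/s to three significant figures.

Q ≈ 82.3 m³/s

By discrete convolution, Q_j = Σ (P_i / 10 mm) · U_{j−i}.
At t = 1 h (j=2): Q = (11/10)·38.8 + (27.9/10)·14.2 + (2.4/10)·0.0 = 82.3 m³/s.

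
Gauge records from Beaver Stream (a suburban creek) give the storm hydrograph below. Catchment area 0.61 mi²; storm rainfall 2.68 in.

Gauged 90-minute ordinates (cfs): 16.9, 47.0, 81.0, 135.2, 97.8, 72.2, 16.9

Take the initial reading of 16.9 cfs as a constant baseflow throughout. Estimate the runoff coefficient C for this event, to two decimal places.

C ≈ 0.50

ΣQ_DR = 348.7 cfs; V = ΣQ_DR·Δt = 1.883 × 10^6 ft³.
Runoff depth d = V / A = 1.329 in.
C = d / P = 1.329 / 2.68 = 0.50.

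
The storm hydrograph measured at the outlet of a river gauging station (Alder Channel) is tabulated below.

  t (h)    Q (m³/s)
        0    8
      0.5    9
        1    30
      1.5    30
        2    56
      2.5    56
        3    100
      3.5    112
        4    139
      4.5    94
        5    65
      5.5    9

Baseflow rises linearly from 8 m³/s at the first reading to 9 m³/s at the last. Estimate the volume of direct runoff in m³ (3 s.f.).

Direct-runoff ordinates (Q − Q_b): 0.00, 0.91, 21.82, 21.73, 47.64, 47.55, 91.45, 103.36, 130.27, 85.18, 56.09, 0.00 m³/s.
ΣQ_DR = 606.0 m³/s.
With Δt = 0.5 h = 1800 s, V = ΣQ_DR · Δt = 606.0 × 1800 = 1.09 × 10^6 m³.

V ≈ 1.09 × 10^6 m³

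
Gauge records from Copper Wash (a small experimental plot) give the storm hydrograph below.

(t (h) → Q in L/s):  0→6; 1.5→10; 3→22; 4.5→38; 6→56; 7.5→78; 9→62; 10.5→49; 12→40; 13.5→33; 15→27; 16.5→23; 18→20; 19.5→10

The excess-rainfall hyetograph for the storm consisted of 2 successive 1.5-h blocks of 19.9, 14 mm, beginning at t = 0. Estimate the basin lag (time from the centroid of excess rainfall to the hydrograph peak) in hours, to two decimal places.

Centroid of excess rainfall: t_c = Σ P_i·t̄_i / ΣP_i = 1.3695 h (block centres at 0.75, 2.25 h).
Hydrograph peak occurs at t = 7.5 h, so basin lag t_L = 7.5 − 1.3695 = 6.13 h.

t_L ≈ 6.13 h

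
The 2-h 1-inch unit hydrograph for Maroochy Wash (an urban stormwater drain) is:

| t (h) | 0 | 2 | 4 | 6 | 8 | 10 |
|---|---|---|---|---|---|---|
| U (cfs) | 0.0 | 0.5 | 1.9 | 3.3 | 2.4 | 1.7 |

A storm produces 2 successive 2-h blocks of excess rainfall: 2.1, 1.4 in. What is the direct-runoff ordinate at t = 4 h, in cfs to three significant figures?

Q ≈ 4.69 cfs

By discrete convolution, Q_j = Σ (P_i / 1 in) · U_{j−i}.
At t = 4 h (j=2): Q = (2.1/1)·1.9 + (1.4/1)·0.5 = 4.69 cfs.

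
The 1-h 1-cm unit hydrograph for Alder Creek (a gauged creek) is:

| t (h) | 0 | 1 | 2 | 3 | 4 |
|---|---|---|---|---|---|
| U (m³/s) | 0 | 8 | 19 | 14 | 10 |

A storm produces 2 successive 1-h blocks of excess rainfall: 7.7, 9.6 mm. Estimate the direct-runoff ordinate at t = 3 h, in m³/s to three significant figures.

Q ≈ 29.0 m³/s

By discrete convolution, Q_j = Σ (P_i / 10 mm) · U_{j−i}.
At t = 3 h (j=3): Q = (7.7/10)·14 + (9.6/10)·19 = 29.0 m³/s.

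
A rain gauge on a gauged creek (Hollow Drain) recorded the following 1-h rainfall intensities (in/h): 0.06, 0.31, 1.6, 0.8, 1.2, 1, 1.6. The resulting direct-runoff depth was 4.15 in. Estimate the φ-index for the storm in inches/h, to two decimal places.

φ ≈ 0.41 in/h

Only the 5 blocks with intensity above φ contribute runoff: 1.6, 0.8, 1.2, 1, 1.6 in/h.
Σ(I−φ)·Δt = d  ⇒  (1.6+0.8+1.2+1+1.6 − 5φ)·1 = 4.15
φ = (6.200 − 4.15/1) / 5 = 0.41 in/h.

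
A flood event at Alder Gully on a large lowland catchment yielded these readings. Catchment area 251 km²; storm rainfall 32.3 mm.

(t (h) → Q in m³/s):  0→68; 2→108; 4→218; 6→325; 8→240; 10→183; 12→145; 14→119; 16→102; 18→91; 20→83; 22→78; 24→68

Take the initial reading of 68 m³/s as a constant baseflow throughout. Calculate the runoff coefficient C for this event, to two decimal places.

ΣQ_DR = 944.0 m³/s; V = ΣQ_DR·Δt = 6.797 × 10^6 m³.
Runoff depth d = V / A = 27.08 mm.
C = d / P = 27.08 / 32.3 = 0.84.

C ≈ 0.84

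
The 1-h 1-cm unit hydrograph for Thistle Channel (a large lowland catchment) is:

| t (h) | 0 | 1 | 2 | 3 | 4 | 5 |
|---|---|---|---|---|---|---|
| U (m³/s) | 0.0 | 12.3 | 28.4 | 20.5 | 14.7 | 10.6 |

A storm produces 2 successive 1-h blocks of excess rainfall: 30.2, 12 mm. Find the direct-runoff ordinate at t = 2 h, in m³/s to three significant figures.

By discrete convolution, Q_j = Σ (P_i / 10 mm) · U_{j−i}.
At t = 2 h (j=2): Q = (30.2/10)·28.4 + (12/10)·12.3 = 101 m³/s.

Q ≈ 101 m³/s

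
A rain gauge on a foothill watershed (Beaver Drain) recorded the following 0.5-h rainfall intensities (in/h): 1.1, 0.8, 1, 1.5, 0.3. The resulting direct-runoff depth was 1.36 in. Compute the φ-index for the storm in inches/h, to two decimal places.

φ ≈ 0.42 in/h

Only the 4 blocks with intensity above φ contribute runoff: 1.1, 0.8, 1, 1.5 in/h.
Σ(I−φ)·Δt = d  ⇒  (1.1+0.8+1+1.5 − 4φ)·0.5 = 1.36
φ = (4.400 − 1.36/0.5) / 4 = 0.42 in/h.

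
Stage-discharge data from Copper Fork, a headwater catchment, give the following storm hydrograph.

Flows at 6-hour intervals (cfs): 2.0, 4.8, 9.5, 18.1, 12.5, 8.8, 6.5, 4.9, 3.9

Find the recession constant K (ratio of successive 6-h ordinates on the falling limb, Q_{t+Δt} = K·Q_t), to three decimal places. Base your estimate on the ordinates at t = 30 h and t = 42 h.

Using the recession-limb readings at t = 30 h and t = 42 h: Q falls from 8.8 to 4.9 cfs over 2 intervals.
K = (Q₂/Q₁)^(1/2) = (4.9/8.8)^(1/2) = 0.746.

K ≈ 0.746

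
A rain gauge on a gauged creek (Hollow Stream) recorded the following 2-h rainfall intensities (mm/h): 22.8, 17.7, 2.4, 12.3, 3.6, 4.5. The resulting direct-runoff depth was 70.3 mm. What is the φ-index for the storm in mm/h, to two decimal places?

Only the 3 blocks with intensity above φ contribute runoff: 22.8, 17.7, 12.3 mm/h.
Σ(I−φ)·Δt = d  ⇒  (22.8+17.7+12.3 − 3φ)·2 = 70.3
φ = (52.80 − 70.3/2) / 3 = 5.88 mm/h.

φ ≈ 5.88 mm/h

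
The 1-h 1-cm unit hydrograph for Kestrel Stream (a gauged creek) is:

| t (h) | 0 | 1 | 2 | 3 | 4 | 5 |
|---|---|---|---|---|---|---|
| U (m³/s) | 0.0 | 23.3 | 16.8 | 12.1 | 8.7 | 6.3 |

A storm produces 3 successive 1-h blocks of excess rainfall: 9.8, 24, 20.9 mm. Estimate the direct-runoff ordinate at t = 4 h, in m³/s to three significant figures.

By discrete convolution, Q_j = Σ (P_i / 10 mm) · U_{j−i}.
At t = 4 h (j=4): Q = (9.8/10)·8.7 + (24/10)·12.1 + (20.9/10)·16.8 = 72.7 m³/s.

Q ≈ 72.7 m³/s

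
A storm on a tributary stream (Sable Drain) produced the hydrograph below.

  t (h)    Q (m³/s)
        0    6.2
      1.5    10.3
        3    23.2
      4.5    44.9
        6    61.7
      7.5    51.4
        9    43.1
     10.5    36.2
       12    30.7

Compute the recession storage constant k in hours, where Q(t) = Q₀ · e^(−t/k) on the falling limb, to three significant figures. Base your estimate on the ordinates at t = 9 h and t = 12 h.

k ≈ 8.84 h

On the falling limb, Q drops from 43.1 to 30.7 m³/s between t = 9 h and t = 12 h (Δt = 3 h).
k = −Δt / ln(Q₂/Q₁) = −3 / ln(30.7/43.1) = 8.84 h.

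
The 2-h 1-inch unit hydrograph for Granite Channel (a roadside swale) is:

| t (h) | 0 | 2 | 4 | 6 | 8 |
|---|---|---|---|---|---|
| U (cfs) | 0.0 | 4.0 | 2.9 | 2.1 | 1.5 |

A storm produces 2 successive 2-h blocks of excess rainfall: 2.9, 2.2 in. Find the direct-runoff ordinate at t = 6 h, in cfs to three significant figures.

Q ≈ 12.5 cfs

By discrete convolution, Q_j = Σ (P_i / 1 in) · U_{j−i}.
At t = 6 h (j=3): Q = (2.9/1)·2.1 + (2.2/1)·2.9 = 12.5 cfs.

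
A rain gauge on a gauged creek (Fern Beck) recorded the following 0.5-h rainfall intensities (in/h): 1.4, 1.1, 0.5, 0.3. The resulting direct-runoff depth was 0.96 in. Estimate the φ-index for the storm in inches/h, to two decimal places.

Only the 3 blocks with intensity above φ contribute runoff: 1.4, 1.1, 0.5 in/h.
Σ(I−φ)·Δt = d  ⇒  (1.4+1.1+0.5 − 3φ)·0.5 = 0.96
φ = (3.000 − 0.96/0.5) / 3 = 0.36 in/h.

φ ≈ 0.36 in/h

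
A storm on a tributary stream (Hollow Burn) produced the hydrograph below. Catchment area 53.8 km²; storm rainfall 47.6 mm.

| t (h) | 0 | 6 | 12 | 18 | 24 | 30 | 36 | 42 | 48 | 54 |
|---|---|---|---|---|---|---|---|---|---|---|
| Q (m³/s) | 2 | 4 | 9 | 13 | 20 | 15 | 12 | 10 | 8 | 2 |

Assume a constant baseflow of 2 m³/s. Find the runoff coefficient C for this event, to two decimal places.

ΣQ_DR = 75.00 m³/s; V = ΣQ_DR·Δt = 1.620 × 10^6 m³.
Runoff depth d = V / A = 30.11 mm.
C = d / P = 30.11 / 47.6 = 0.63.

C ≈ 0.63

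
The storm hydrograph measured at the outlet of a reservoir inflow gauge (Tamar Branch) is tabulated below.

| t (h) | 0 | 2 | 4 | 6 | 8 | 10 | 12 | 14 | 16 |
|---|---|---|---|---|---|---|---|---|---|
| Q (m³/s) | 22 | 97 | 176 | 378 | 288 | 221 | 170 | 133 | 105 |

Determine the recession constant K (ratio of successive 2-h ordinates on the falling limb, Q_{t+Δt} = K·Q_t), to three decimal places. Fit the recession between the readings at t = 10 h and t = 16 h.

Using the recession-limb readings at t = 10 h and t = 16 h: Q falls from 221 to 105 m³/s over 3 intervals.
K = (Q₂/Q₁)^(1/3) = (105/221)^(1/3) = 0.780.

K ≈ 0.780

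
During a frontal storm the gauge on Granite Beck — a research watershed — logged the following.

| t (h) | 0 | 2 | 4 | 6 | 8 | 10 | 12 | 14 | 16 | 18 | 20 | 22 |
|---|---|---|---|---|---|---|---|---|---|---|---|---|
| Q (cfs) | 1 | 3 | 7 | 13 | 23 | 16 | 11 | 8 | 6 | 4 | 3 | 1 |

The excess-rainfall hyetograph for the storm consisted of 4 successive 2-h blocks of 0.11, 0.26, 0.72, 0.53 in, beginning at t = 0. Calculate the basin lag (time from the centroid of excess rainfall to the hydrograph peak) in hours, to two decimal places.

Centroid of excess rainfall: t_c = Σ P_i·t̄_i / ΣP_i = 5.0617 h (block centres at 1, 3, 5, 7 h).
Hydrograph peak occurs at t = 8 h, so basin lag t_L = 8 − 5.0617 = 2.94 h.

t_L ≈ 2.94 h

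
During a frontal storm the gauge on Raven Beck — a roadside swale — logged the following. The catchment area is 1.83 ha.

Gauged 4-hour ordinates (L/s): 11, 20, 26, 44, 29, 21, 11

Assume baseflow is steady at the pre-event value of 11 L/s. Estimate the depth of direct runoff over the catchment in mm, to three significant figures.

d ≈ 66.9 mm

Direct runoff: 0.0, 9.0, 15.0, 33.0, 18.0, 10.0, 0.0 L/s; ΣQ_DR = 85.00 L/s.
V = ΣQ_DR · Δt = 85.00 × 14400 s = 1.224 × 10^6 L.
Over A = 1.83 ha, depth = V / A = 66.9 mm.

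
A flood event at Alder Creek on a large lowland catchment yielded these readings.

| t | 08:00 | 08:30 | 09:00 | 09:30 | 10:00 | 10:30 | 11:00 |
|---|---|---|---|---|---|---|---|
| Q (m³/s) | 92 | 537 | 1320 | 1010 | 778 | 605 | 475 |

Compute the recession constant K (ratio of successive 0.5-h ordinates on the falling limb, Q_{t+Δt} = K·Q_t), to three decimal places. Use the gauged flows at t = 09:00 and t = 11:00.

K ≈ 0.775

Using the recession-limb readings at t = 09:00 and t = 11:00: Q falls from 1320 to 475 m³/s over 4 intervals.
K = (Q₂/Q₁)^(1/4) = (475/1320)^(1/4) = 0.775.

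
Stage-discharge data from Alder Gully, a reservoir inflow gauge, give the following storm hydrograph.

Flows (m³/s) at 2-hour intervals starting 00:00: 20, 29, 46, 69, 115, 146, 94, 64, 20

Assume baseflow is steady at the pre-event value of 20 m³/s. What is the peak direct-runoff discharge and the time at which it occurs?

Q_p = 126.0 m³/s at t = 10:00

Subtracting baseflow gives direct-runoff ordinates: 0.0, 9.0, 26.0, 49.0, 95.0, 126.0, 74.0, 44.0, 0.0 m³/s.
The maximum is 126.0 m³/s, occurring at the reading for t = 10:00.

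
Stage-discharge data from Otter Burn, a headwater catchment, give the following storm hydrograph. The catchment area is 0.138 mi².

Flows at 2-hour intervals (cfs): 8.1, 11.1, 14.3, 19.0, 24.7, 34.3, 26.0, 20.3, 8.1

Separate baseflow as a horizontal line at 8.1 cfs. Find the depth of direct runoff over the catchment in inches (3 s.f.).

d ≈ 2.09 in

Direct runoff: 0.0, 3.0, 6.2, 10.9, 16.6, 26.2, 17.9, 12.2, 0.0 cfs; ΣQ_DR = 93.00 cfs.
V = ΣQ_DR · Δt = 93.00 × 7200 s = 6.696 × 10^5 ft³.
Over A = 0.138 mi², depth = V / A = 2.09 in.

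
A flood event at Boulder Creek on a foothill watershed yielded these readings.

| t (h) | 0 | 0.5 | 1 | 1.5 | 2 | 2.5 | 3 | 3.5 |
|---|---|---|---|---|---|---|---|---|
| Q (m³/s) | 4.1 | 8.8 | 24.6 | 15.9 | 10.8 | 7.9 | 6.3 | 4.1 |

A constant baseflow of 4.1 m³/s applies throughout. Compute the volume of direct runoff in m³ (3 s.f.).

V ≈ 89500 m³

Direct-runoff ordinates (Q − Q_b): 0.0, 4.7, 20.5, 11.8, 6.7, 3.8, 2.2, 0.0 m³/s.
ΣQ_DR = 49.70 m³/s.
With Δt = 0.5 h = 1800 s, V = ΣQ_DR · Δt = 49.70 × 1800 = 89500 m³.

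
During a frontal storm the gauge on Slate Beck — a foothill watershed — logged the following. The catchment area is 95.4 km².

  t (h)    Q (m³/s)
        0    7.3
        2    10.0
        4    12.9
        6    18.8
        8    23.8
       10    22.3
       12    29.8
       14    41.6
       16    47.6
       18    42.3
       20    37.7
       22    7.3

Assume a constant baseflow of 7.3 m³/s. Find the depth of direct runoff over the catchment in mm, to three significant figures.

Direct runoff: 0.0, 2.7, 5.6, 11.5, 16.5, 15.0, 22.5, 34.3, 40.3, 35.0, 30.4, 0.0 m³/s; ΣQ_DR = 213.8 m³/s.
V = ΣQ_DR · Δt = 213.8 × 7200 s = 1.539 × 10^6 m³.
Over A = 95.4 km², depth = V / A = 16.1 mm.

d ≈ 16.1 mm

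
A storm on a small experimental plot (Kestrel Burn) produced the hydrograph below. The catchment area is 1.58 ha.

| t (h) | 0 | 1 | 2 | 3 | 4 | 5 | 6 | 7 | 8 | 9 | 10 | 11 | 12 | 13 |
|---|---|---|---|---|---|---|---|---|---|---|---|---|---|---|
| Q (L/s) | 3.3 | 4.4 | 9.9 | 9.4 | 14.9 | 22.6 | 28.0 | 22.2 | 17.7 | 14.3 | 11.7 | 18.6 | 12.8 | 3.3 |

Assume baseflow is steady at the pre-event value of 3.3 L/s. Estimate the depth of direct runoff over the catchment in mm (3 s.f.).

Direct runoff: 0.0, 1.1, 6.6, 6.1, 11.6, 19.3, 24.7, 18.9, 14.4, 11.0, 8.4, 15.3, 9.5, 0.0 L/s; ΣQ_DR = 146.9 L/s.
V = ΣQ_DR · Δt = 146.9 × 3600 s = 5.288 × 10^5 L.
Over A = 1.58 ha, depth = V / A = 33.5 mm.

d ≈ 33.5 mm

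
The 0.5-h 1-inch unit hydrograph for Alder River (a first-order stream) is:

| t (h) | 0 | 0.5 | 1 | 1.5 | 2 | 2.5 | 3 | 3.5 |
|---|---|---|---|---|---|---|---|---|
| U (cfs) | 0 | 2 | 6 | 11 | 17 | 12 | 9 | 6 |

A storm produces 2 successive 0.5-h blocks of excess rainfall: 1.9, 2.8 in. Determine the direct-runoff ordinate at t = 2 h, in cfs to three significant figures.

By discrete convolution, Q_j = Σ (P_i / 1 in) · U_{j−i}.
At t = 2 h (j=4): Q = (1.9/1)·17 + (2.8/1)·11 = 63.1 cfs.

Q ≈ 63.1 cfs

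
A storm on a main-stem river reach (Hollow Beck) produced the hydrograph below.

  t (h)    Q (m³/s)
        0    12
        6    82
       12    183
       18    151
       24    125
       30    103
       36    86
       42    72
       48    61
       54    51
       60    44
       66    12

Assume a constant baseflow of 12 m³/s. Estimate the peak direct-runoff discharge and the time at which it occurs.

Subtracting baseflow gives direct-runoff ordinates: 0.0, 70.0, 171.0, 139.0, 113.0, 91.0, 74.0, 60.0, 49.0, 39.0, 32.0, 0.0 m³/s.
The maximum is 171.0 m³/s, occurring at the reading for t = 12 h.

Q_p = 171.0 m³/s at t = 12 h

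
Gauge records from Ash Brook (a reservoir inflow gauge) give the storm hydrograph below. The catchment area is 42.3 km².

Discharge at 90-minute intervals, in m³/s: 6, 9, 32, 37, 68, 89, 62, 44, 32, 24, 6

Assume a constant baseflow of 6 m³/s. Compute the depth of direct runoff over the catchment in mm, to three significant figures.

Direct runoff: 0.0, 3.0, 26.0, 31.0, 62.0, 83.0, 56.0, 38.0, 26.0, 18.0, 0.0 m³/s; ΣQ_DR = 343.0 m³/s.
V = ΣQ_DR · Δt = 343.0 × 5400 s = 1.852 × 10^6 m³.
Over A = 42.3 km², depth = V / A = 43.8 mm.

d ≈ 43.8 mm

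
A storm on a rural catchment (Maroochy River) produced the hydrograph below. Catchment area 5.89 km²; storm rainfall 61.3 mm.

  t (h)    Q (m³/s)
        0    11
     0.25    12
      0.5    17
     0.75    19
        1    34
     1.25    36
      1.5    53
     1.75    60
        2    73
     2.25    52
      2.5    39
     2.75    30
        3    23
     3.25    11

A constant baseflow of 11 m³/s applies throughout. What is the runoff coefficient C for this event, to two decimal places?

C ≈ 0.79

ΣQ_DR = 316.0 m³/s; V = ΣQ_DR·Δt = 2.844 × 10^5 m³.
Runoff depth d = V / A = 48.29 mm.
C = d / P = 48.29 / 61.3 = 0.79.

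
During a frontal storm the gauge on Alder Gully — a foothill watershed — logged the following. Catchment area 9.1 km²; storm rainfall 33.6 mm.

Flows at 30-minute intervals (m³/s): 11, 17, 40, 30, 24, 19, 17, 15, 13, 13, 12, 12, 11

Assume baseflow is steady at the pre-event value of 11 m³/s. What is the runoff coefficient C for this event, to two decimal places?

ΣQ_DR = 91.00 m³/s; V = ΣQ_DR·Δt = 1.638 × 10^5 m³.
Runoff depth d = V / A = 18.00 mm.
C = d / P = 18.00 / 33.6 = 0.54.

C ≈ 0.54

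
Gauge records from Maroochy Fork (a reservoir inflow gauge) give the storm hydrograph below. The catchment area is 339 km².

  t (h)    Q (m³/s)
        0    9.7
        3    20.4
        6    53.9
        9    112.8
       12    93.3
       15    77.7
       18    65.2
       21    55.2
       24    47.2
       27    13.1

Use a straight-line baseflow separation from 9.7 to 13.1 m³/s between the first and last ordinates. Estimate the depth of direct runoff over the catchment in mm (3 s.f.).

Direct runoff: 0.00, 10.32, 43.44, 101.97, 82.09, 66.11, 53.23, 42.86, 34.48, 0.00 m³/s; ΣQ_DR = 434.5 m³/s.
V = ΣQ_DR · Δt = 434.5 × 10800 s = 4.693 × 10^6 m³.
Over A = 339 km², depth = V / A = 13.8 mm.

d ≈ 13.8 mm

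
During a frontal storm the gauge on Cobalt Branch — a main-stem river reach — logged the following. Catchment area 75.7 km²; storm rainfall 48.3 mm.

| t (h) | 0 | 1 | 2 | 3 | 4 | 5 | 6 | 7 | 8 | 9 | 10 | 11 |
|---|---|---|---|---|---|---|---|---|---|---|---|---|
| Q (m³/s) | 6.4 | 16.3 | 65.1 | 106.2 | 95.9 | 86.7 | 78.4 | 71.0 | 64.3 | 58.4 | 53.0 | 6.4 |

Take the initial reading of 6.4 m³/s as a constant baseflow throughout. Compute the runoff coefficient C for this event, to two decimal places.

ΣQ_DR = 631.3 m³/s; V = ΣQ_DR·Δt = 2.273 × 10^6 m³.
Runoff depth d = V / A = 30.02 mm.
C = d / P = 30.02 / 48.3 = 0.62.

C ≈ 0.62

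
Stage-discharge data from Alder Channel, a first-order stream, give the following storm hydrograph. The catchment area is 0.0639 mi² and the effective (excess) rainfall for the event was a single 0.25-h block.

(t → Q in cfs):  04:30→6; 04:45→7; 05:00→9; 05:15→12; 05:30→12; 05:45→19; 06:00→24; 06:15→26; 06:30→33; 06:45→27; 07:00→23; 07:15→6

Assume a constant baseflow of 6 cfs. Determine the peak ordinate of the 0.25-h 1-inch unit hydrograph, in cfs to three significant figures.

U_p ≈ 33.7 cfs

Direct runoff: 0.0, 1.0, 3.0, 6.0, 6.0, 13.0, 18.0, 20.0, 27.0, 21.0, 17.0, 0.0 cfs; ΣQ_DR = 132.0 cfs, peak = 27.0 cfs.
Runoff depth d = ΣQ_DR·Δt / A = 132.0 × 900 / (0.0639 mi²) = 0.8003 in.
The 1-inch UH is the DRH scaled by (1 in)/d, so U_p = 27.0 × 1/0.8003 = 33.7 cfs.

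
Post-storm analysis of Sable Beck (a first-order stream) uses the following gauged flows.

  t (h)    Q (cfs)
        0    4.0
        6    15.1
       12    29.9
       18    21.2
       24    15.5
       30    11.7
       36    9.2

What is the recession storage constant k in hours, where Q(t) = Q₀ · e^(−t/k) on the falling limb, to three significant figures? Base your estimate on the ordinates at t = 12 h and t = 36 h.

On the falling limb, Q drops from 29.9 to 9.2 cfs between t = 12 h and t = 36 h (Δt = 24 h).
k = −Δt / ln(Q₂/Q₁) = −24 / ln(9.2/29.9) = 20.4 h.

k ≈ 20.4 h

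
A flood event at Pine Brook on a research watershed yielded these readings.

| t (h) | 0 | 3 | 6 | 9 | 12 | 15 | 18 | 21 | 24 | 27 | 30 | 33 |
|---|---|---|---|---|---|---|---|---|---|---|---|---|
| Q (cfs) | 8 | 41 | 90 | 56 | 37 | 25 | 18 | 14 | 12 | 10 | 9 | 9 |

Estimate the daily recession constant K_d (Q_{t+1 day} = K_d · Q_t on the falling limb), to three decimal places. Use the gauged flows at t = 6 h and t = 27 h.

Between t = 6 h and t = 27 h the flow falls from 90 to 10 cfs over 7×3 h = 21 h.
Per-interval ratio K = (10/90)^(1/7) = 0.7306; K_d = K^(24/3) = 0.081.

K_d ≈ 0.081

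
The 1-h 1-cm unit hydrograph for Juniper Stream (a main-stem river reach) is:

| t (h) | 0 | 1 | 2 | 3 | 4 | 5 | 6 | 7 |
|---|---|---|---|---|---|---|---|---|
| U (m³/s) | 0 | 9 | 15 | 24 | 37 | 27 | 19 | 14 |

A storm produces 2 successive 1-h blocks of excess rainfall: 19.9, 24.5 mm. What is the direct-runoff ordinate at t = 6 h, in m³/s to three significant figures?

By discrete convolution, Q_j = Σ (P_i / 10 mm) · U_{j−i}.
At t = 6 h (j=6): Q = (19.9/10)·19 + (24.5/10)·27 = 104 m³/s.

Q ≈ 104 m³/s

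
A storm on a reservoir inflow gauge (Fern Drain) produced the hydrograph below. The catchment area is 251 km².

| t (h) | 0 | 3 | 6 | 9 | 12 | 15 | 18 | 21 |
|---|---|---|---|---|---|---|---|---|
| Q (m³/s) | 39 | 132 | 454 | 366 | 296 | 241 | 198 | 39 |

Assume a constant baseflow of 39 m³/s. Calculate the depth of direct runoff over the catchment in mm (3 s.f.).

d ≈ 62.5 mm

Direct runoff: 0.0, 93.0, 415.0, 327.0, 257.0, 202.0, 159.0, 0.0 m³/s; ΣQ_DR = 1453 m³/s.
V = ΣQ_DR · Δt = 1453 × 10800 s = 1.569 × 10^7 m³.
Over A = 251 km², depth = V / A = 62.5 mm.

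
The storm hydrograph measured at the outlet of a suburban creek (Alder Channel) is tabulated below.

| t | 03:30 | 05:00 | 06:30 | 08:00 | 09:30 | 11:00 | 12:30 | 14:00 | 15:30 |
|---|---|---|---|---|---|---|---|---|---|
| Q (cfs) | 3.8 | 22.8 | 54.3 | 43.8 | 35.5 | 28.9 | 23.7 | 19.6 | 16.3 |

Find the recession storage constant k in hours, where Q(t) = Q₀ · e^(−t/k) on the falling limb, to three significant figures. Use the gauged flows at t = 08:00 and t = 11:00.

On the falling limb, Q drops from 43.8 to 28.9 cfs between t = 08:00 and t = 11:00 (Δt = 3 h).
k = −Δt / ln(Q₂/Q₁) = −3 / ln(28.9/43.8) = 7.22 h.

k ≈ 7.22 h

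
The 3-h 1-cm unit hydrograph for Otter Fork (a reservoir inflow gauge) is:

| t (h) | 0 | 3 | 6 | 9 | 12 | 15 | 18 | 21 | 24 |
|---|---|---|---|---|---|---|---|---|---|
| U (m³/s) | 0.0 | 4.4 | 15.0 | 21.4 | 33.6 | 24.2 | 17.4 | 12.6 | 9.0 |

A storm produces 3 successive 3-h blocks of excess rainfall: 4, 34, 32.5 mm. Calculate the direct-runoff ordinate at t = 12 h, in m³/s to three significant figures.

Q ≈ 135 m³/s

By discrete convolution, Q_j = Σ (P_i / 10 mm) · U_{j−i}.
At t = 12 h (j=4): Q = (4/10)·33.6 + (34/10)·21.4 + (32.5/10)·15.0 = 135 m³/s.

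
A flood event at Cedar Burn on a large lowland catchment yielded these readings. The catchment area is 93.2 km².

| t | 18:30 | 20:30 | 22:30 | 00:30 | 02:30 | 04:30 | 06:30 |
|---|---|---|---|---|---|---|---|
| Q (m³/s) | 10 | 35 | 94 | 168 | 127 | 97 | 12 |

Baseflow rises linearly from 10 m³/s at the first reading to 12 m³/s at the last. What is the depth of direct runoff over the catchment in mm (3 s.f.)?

d ≈ 36.0 mm

Direct runoff: 0.00, 24.67, 83.33, 157.00, 115.67, 85.33, 0.00 m³/s; ΣQ_DR = 466.0 m³/s.
V = ΣQ_DR · Δt = 466.0 × 7200 s = 3.355 × 10^6 m³.
Over A = 93.2 km², depth = V / A = 36.0 mm.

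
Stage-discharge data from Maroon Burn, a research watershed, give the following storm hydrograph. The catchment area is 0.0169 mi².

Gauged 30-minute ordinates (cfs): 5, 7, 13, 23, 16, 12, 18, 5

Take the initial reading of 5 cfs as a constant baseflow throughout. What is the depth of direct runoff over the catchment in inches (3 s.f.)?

Direct runoff: 0.0, 2.0, 8.0, 18.0, 11.0, 7.0, 13.0, 0.0 cfs; ΣQ_DR = 59.00 cfs.
V = ΣQ_DR · Δt = 59.00 × 1800 s = 1.062 × 10^5 ft³.
Over A = 0.0169 mi², depth = V / A = 2.70 in.

d ≈ 2.70 in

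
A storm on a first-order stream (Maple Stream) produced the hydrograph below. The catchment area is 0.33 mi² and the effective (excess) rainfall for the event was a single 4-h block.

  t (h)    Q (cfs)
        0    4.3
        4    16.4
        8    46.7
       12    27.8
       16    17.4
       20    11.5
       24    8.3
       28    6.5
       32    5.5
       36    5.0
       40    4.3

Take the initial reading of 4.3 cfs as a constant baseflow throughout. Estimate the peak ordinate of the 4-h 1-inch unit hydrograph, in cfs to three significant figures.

Direct runoff: 0.0, 12.1, 42.4, 23.5, 13.1, 7.2, 4.0, 2.2, 1.2, 0.7, 0.0 cfs; ΣQ_DR = 106.4 cfs, peak = 42.4 cfs.
Runoff depth d = ΣQ_DR·Δt / A = 106.4 × 14400 / (0.33 mi²) = 1.998 in.
The 1-inch UH is the DRH scaled by (1 in)/d, so U_p = 42.4 × 1/1.998 = 21.2 cfs.

U_p ≈ 21.2 cfs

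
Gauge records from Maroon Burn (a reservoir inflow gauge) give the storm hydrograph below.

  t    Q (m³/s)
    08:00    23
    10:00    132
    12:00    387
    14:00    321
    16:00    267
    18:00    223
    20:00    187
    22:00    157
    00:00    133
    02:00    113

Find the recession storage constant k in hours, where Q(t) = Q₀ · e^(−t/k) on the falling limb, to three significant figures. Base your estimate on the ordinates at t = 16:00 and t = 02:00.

On the falling limb, Q drops from 267 to 113 m³/s between t = 16:00 and t = 02:00 (Δt = 10 h).
k = −Δt / ln(Q₂/Q₁) = −10 / ln(113/267) = 11.6 h.

k ≈ 11.6 h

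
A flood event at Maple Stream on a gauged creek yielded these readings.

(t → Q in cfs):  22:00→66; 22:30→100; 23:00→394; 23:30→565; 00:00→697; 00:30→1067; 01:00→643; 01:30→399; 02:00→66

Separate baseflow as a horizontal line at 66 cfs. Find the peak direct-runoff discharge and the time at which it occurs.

Q_p = 1001.0 cfs at t = 00:30

Subtracting baseflow gives direct-runoff ordinates: 0.0, 34.0, 328.0, 499.0, 631.0, 1001.0, 577.0, 333.0, 0.0 cfs.
The maximum is 1001.0 cfs, occurring at the reading for t = 00:30.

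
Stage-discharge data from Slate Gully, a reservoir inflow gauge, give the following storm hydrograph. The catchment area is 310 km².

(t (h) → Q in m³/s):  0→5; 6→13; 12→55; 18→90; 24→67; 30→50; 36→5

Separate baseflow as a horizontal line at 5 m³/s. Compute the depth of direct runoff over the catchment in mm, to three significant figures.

Direct runoff: 0.0, 8.0, 50.0, 85.0, 62.0, 45.0, 0.0 m³/s; ΣQ_DR = 250.0 m³/s.
V = ΣQ_DR · Δt = 250.0 × 21600 s = 5.400 × 10^6 m³.
Over A = 310 km², depth = V / A = 17.4 mm.

d ≈ 17.4 mm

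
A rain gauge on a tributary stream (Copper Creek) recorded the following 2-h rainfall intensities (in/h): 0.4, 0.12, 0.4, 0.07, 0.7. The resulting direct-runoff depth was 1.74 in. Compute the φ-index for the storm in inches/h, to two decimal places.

φ ≈ 0.21 in/h

Only the 3 blocks with intensity above φ contribute runoff: 0.4, 0.4, 0.7 in/h.
Σ(I−φ)·Δt = d  ⇒  (0.4+0.4+0.7 − 3φ)·2 = 1.74
φ = (1.500 − 1.74/2) / 3 = 0.21 in/h.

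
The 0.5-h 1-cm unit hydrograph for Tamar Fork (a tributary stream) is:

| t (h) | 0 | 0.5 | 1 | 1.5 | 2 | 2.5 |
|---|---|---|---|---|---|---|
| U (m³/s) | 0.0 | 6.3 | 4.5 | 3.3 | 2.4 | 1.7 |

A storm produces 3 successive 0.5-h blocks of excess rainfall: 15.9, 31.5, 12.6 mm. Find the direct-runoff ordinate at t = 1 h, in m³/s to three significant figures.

By discrete convolution, Q_j = Σ (P_i / 10 mm) · U_{j−i}.
At t = 1 h (j=2): Q = (15.9/10)·4.5 + (31.5/10)·6.3 + (12.6/10)·0.0 = 27.0 m³/s.

Q ≈ 27.0 m³/s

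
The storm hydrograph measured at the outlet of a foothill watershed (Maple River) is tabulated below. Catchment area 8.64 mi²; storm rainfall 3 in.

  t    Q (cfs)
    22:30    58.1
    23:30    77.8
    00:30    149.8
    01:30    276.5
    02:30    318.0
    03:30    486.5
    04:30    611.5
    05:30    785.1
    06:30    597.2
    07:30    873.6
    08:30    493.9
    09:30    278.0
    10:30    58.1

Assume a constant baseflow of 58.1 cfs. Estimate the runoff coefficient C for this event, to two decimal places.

ΣQ_DR = 4309 cfs; V = ΣQ_DR·Δt = 1.551 × 10^7 ft³.
Runoff depth d = V / A = 0.7728 in.
C = d / P = 0.7728 / 3 = 0.26.

C ≈ 0.26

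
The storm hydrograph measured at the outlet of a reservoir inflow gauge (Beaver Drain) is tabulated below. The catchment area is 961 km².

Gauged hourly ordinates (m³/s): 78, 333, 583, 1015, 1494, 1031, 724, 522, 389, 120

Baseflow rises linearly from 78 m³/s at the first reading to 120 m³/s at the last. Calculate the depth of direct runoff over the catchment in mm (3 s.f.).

d ≈ 19.9 mm

Direct runoff: 0.00, 250.33, 495.67, 923.00, 1397.33, 929.67, 618.00, 411.33, 273.67, 0.00 m³/s; ΣQ_DR = 5299 m³/s.
V = ΣQ_DR · Δt = 5299 × 3600 s = 1.908 × 10^7 m³.
Over A = 961 km², depth = V / A = 19.9 mm.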